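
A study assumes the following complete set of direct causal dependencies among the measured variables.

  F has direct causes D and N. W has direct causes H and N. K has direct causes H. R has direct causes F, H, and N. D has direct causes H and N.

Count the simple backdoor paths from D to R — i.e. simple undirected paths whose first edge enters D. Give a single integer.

6

A backdoor path from D to R is any simple undirected path whose first edge points into D (i.e. leaves D via a parent).
Parents of D: {H, N}.
Enumerating:
  P1: D <- H -> W <- N -> F -> R
  P2: D <- H -> W <- N -> R
  P3: D <- H -> R
  P4: D <- N -> W <- H -> R
  P5: D <- N -> F -> R
  P6: D <- N -> R
That exhausts the simple backdoor paths. Count: 6.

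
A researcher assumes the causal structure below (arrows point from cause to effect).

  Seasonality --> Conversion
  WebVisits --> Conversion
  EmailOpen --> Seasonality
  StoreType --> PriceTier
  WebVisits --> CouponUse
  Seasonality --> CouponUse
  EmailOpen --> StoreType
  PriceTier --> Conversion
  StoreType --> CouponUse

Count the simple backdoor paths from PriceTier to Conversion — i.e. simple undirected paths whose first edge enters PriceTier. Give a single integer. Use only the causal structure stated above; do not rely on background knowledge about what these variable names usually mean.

4

A backdoor path from PriceTier to Conversion is any simple undirected path whose first edge points into PriceTier (i.e. leaves PriceTier via a parent).
Parents of PriceTier: {StoreType}.
Enumerating:
  P1: PriceTier <- StoreType <- EmailOpen -> Seasonality -> CouponUse <- WebVisits -> Conversion
  P2: PriceTier <- StoreType <- EmailOpen -> Seasonality -> Conversion
  P3: PriceTier <- StoreType -> CouponUse <- WebVisits -> Conversion
  P4: PriceTier <- StoreType -> CouponUse <- Seasonality -> Conversion
That exhausts the simple backdoor paths. Count: 4.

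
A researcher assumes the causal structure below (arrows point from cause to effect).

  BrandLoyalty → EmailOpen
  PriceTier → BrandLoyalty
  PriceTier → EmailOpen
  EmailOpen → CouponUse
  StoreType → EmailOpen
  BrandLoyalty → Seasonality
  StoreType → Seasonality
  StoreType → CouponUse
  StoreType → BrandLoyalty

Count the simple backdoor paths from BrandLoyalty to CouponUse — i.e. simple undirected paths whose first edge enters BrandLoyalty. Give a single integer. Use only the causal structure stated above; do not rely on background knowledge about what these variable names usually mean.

A backdoor path from BrandLoyalty to CouponUse is any simple undirected path whose first edge points into BrandLoyalty (i.e. leaves BrandLoyalty via a parent).
Parents of BrandLoyalty: {PriceTier, StoreType}.
Enumerating:
  P1: BrandLoyalty <- StoreType -> EmailOpen -> CouponUse
  P2: BrandLoyalty <- StoreType -> CouponUse
  P3: BrandLoyalty <- PriceTier -> EmailOpen <- StoreType -> CouponUse
  P4: BrandLoyalty <- PriceTier -> EmailOpen -> CouponUse
That exhausts the simple backdoor paths. Count: 4.

4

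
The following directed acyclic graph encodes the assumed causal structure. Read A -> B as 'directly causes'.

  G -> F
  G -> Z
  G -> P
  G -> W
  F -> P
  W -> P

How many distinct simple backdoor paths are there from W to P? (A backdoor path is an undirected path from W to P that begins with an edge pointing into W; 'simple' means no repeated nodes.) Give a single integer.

2

A backdoor path from W to P is any simple undirected path whose first edge points into W (i.e. leaves W via a parent).
Parents of W: {G}.
Enumerating:
  P1: W <- G -> F -> P
  P2: W <- G -> P
That exhausts the simple backdoor paths. Count: 2.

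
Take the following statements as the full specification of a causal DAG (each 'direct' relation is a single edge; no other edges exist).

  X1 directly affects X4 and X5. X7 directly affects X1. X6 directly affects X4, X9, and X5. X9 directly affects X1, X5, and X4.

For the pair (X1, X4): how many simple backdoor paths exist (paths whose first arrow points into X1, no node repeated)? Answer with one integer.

A backdoor path from X1 to X4 is any simple undirected path whose first edge points into X1 (i.e. leaves X1 via a parent).
Parents of X1: {X7, X9}.
Enumerating:
  P1: X1 <- X9 <- X6 -> X4
  P2: X1 <- X9 -> X5 <- X6 -> X4
  P3: X1 <- X9 -> X4
That exhausts the simple backdoor paths. Count: 3.

3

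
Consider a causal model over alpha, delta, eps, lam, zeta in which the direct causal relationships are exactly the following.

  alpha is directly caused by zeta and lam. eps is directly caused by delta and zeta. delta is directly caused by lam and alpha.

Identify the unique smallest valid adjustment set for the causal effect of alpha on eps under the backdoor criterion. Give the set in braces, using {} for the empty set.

Variables eligible for adjustment (non-descendants of alpha, excluding alpha and eps): {lam, zeta}.
Backdoor paths from alpha to eps:
  P1: alpha <- zeta -> eps
  P2: alpha <- lam -> delta -> eps
The empty set is not sufficient: P1 (alpha <- zeta -> eps) has no collider blocking it and no conditioned non-collider, so it is open.
Try {lam, zeta}:
  P1: blocked at fork node zeta ∈ conditioning set.
  P2: blocked at fork node lam ∈ conditioning set.
{lam, zeta} contains no descendant of alpha and blocks every backdoor path.
Every element of {lam, zeta} is needed (dropping lam leaves P2 open; dropping zeta leaves P1 open), so no proper subset is valid.
Among all size-2 subsets of the eligible variables, only {lam, zeta} blocks every backdoor path, so it is the unique smallest valid adjustment set.

{lam, zeta}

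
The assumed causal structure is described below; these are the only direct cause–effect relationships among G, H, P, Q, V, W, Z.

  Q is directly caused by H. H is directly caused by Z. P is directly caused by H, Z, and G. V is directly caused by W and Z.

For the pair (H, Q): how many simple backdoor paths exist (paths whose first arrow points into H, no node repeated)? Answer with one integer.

0

A backdoor path from H to Q is any simple undirected path whose first edge points into H (i.e. leaves H via a parent).
Parents of H: {Z}.
No simple path from any parent of H reaches Q without revisiting H, so there are no backdoor paths.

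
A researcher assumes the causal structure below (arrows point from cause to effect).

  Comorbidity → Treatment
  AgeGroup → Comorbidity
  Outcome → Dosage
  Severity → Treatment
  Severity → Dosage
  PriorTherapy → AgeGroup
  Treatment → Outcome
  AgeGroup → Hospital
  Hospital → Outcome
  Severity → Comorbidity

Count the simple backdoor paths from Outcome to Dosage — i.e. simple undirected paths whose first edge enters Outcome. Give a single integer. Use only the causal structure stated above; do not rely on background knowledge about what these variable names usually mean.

4

A backdoor path from Outcome to Dosage is any simple undirected path whose first edge points into Outcome (i.e. leaves Outcome via a parent).
Parents of Outcome: {Hospital, Treatment}.
Enumerating:
  P1: Outcome <- Hospital <- AgeGroup -> Comorbidity <- Severity -> Dosage
  P2: Outcome <- Hospital <- AgeGroup -> Comorbidity -> Treatment <- Severity -> Dosage
  P3: Outcome <- Treatment <- Severity -> Dosage
  P4: Outcome <- Treatment <- Comorbidity <- Severity -> Dosage
That exhausts the simple backdoor paths. Count: 4.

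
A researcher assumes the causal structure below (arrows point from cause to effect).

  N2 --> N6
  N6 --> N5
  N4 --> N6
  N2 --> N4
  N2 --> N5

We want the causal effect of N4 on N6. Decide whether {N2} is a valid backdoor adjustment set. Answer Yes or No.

Backdoor paths from N4 to N6 (paths whose first edge points into N4):
  P1: N4 <- N2 -> N6
  P2: N4 <- N2 -> N5 <- N6
Condition 1 (no descendant of N4 in the set): holds — descendants of N4 are {N5, N6}; none are in {N2}.
Condition 2 (every backdoor path blocked by {N2}):
  P1: blocked at fork node N2 ∈ conditioning set.
  P2: blocked at fork node N2 ∈ conditioning set.
{N2} satisfies the backdoor criterion.

Yes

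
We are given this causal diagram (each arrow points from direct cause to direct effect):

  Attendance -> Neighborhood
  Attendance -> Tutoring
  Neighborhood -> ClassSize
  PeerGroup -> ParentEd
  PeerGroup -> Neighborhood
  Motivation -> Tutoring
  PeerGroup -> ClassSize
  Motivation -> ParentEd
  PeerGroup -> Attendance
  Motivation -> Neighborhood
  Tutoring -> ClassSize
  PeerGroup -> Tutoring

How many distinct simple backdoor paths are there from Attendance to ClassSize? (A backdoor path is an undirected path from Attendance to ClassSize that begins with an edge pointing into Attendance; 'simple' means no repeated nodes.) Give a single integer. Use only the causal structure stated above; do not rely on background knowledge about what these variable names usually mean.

7

A backdoor path from Attendance to ClassSize is any simple undirected path whose first edge points into Attendance (i.e. leaves Attendance via a parent).
Parents of Attendance: {PeerGroup}.
Enumerating:
  P1: Attendance <- PeerGroup -> Neighborhood <- Motivation -> Tutoring -> ClassSize
  P2: Attendance <- PeerGroup -> Neighborhood -> ClassSize
  P3: Attendance <- PeerGroup -> Tutoring <- Motivation -> Neighborhood -> ClassSize
  P4: Attendance <- PeerGroup -> Tutoring -> ClassSize
  P5: Attendance <- PeerGroup -> ParentEd <- Motivation -> Neighborhood -> ClassSize
  P6: Attendance <- PeerGroup -> ParentEd <- Motivation -> Tutoring -> ClassSize
  P7: Attendance <- PeerGroup -> ClassSize
That exhausts the simple backdoor paths. Count: 7.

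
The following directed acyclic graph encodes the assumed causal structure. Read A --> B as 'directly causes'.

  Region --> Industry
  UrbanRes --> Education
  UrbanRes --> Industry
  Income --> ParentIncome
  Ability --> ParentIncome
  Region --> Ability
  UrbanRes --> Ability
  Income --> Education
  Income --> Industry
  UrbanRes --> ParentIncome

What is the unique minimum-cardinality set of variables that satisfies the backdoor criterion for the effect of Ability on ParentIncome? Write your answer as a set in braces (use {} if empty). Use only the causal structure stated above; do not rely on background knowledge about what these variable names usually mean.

Variables eligible for adjustment (non-descendants of Ability, excluding Ability and ParentIncome): {Education, Income, Industry, Region, UrbanRes}.
Backdoor paths from Ability to ParentIncome:
  P1: Ability <- Region -> Industry <- Income -> Education <- UrbanRes -> ParentIncome
  P2: Ability <- Region -> Industry <- Income -> ParentIncome
  P3: Ability <- Region -> Industry <- UrbanRes -> Education <- Income -> ParentIncome
  P4: Ability <- Region -> Industry <- UrbanRes -> ParentIncome
  P5: Ability <- UrbanRes -> Industry <- Income -> ParentIncome
  P6: Ability <- UrbanRes -> Education <- Income -> ParentIncome
  P7: Ability <- UrbanRes -> ParentIncome
The empty set is not sufficient: P7 (Ability <- UrbanRes -> ParentIncome) has no collider blocking it and no conditioned non-collider, so it is open.
Try {UrbanRes}:
  P1: blocked at collider Industry (neither it nor any descendant is in the conditioning set).
  P2: blocked at collider Industry (neither it nor any descendant is in the conditioning set).
  P3: blocked at collider Industry (neither it nor any descendant is in the conditioning set).
  P4: blocked at collider Industry (neither it nor any descendant is in the conditioning set).
  P5: blocked at fork node UrbanRes ∈ conditioning set.
  P6: blocked at fork node UrbanRes ∈ conditioning set.
  P7: blocked at fork node UrbanRes ∈ conditioning set.
{UrbanRes} contains no descendant of Ability and blocks every backdoor path.
No other singleton works — e.g. {Region} leaves P7 open — so {UrbanRes} is the unique smallest valid adjustment set.

{UrbanRes}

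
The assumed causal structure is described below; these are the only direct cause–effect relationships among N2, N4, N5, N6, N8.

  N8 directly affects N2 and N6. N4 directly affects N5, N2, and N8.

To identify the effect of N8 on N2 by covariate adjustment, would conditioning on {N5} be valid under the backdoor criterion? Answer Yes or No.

No

Backdoor paths from N8 to N2 (paths whose first edge points into N8):
  P1: N8 <- N4 -> N2
Condition 1 (no descendant of N8 in the set): holds — descendants of N8 are {N2, N6}; none are in {N5}.
Condition 2 (every backdoor path blocked by {N5}):
  P1: open — no interior node is in the conditioning set.
{N5} does not satisfy the backdoor criterion.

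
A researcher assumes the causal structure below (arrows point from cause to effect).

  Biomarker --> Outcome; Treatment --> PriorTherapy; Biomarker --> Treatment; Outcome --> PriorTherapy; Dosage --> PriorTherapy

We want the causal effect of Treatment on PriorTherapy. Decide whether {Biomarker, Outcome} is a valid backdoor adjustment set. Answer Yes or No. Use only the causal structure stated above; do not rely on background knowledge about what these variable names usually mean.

Backdoor paths from Treatment to PriorTherapy (paths whose first edge points into Treatment):
  P1: Treatment <- Biomarker -> Outcome -> PriorTherapy
Condition 1 (no descendant of Treatment in the set): holds — descendants of Treatment are {PriorTherapy}; none are in {Biomarker, Outcome}.
Condition 2 (every backdoor path blocked by {Biomarker, Outcome}):
  P1: blocked at fork node Biomarker ∈ conditioning set.
{Biomarker, Outcome} satisfies the backdoor criterion.

Yes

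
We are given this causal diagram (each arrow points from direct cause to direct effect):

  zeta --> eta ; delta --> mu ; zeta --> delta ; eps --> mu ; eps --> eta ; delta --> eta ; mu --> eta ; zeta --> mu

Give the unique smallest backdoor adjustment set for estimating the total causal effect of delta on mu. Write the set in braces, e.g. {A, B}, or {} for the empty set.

Variables eligible for adjustment (non-descendants of delta, excluding delta and mu): {eps, zeta}.
Backdoor paths from delta to mu:
  P1: delta <- zeta -> mu
  P2: delta <- zeta -> eta <- eps -> mu
  P3: delta <- zeta -> eta <- mu
The empty set is not sufficient: P1 (delta <- zeta -> mu) has no collider blocking it and no conditioned non-collider, so it is open.
Try {zeta}:
  P1: blocked at fork node zeta ∈ conditioning set.
  P2: blocked at fork node zeta ∈ conditioning set.
  P3: blocked at fork node zeta ∈ conditioning set.
{zeta} contains no descendant of delta and blocks every backdoor path.
No other singleton works — e.g. {eps} leaves P1 open — so {zeta} is the unique smallest valid adjustment set.

{zeta}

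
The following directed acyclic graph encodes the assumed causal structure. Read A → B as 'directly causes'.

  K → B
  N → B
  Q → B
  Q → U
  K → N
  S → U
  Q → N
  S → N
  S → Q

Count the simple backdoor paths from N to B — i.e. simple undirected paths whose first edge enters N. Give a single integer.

A backdoor path from N to B is any simple undirected path whose first edge points into N (i.e. leaves N via a parent).
Parents of N: {K, Q, S}.
Enumerating:
  P1: N <- S -> Q -> B
  P2: N <- S -> U <- Q -> B
  P3: N <- K -> B
  P4: N <- Q -> B
That exhausts the simple backdoor paths. Count: 4.

4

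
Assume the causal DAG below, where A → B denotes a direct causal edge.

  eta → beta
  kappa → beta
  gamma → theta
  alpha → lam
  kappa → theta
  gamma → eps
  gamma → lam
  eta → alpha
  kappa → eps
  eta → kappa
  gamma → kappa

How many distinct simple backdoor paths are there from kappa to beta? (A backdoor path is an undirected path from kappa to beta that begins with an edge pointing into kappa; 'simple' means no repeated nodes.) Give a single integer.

2

A backdoor path from kappa to beta is any simple undirected path whose first edge points into kappa (i.e. leaves kappa via a parent).
Parents of kappa: {eta, gamma}.
Enumerating:
  P1: kappa <- gamma -> lam <- alpha <- eta -> beta
  P2: kappa <- eta -> beta
That exhausts the simple backdoor paths. Count: 2.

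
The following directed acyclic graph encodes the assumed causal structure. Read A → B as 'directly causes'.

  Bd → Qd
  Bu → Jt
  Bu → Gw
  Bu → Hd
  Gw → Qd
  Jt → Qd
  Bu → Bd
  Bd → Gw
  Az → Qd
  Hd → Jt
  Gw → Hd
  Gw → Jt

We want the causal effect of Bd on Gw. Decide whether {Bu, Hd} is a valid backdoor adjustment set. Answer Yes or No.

No

Backdoor paths from Bd to Gw (paths whose first edge points into Bd):
  P1: Bd <- Bu -> Gw
  P2: Bd <- Bu -> Hd <- Gw
  P3: Bd <- Bu -> Hd -> Jt <- Gw
  P4: Bd <- Bu -> Hd -> Jt -> Qd <- Gw
  P5: Bd <- Bu -> Jt <- Gw
  P6: Bd <- Bu -> Jt <- Hd <- Gw
  P7: Bd <- Bu -> Jt -> Qd <- Gw
Condition 1 (no descendant of Bd in the set): FAILS — Hd is a descendant of Bd.
Condition 2 (every backdoor path blocked by {Bu, Hd}):
  P1: blocked at fork node Bu ∈ conditioning set.
  P2: blocked at fork node Bu ∈ conditioning set.
  P3: blocked at fork node Bu ∈ conditioning set.
  P4: blocked at fork node Bu ∈ conditioning set.
  P5: blocked at fork node Bu ∈ conditioning set.
  P6: blocked at fork node Bu ∈ conditioning set.
  P7: blocked at fork node Bu ∈ conditioning set.
{Bu, Hd} does not satisfy the backdoor criterion.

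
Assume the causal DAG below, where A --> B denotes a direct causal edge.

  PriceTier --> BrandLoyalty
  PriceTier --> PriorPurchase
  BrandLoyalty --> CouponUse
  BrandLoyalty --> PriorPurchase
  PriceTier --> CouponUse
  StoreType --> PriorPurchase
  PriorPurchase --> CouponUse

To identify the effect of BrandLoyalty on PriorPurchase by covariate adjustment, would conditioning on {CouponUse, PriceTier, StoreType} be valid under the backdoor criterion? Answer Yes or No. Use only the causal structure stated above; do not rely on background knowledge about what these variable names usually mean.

Backdoor paths from BrandLoyalty to PriorPurchase (paths whose first edge points into BrandLoyalty):
  P1: BrandLoyalty <- PriceTier -> PriorPurchase
  P2: BrandLoyalty <- PriceTier -> CouponUse <- PriorPurchase
Condition 1 (no descendant of BrandLoyalty in the set): FAILS — CouponUse is a descendant of BrandLoyalty.
Condition 2 (every backdoor path blocked by {CouponUse, PriceTier, StoreType}):
  P1: blocked at fork node PriceTier ∈ conditioning set.
  P2: blocked at fork node PriceTier ∈ conditioning set.
{CouponUse, PriceTier, StoreType} does not satisfy the backdoor criterion.

No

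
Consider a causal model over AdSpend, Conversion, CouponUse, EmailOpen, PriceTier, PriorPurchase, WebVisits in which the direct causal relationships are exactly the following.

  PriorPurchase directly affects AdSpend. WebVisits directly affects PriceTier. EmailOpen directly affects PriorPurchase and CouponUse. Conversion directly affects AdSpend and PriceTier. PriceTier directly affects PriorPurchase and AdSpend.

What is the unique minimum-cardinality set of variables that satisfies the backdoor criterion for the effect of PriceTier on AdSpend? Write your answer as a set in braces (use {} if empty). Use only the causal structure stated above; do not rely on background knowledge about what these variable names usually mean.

{Conversion}

Variables eligible for adjustment (non-descendants of PriceTier, excluding PriceTier and AdSpend): {Conversion, CouponUse, EmailOpen, WebVisits}.
Backdoor paths from PriceTier to AdSpend:
  P1: PriceTier <- Conversion -> AdSpend
The empty set is not sufficient: P1 (PriceTier <- Conversion -> AdSpend) has no collider blocking it and no conditioned non-collider, so it is open.
Try {Conversion}:
  P1: blocked at fork node Conversion ∈ conditioning set.
{Conversion} contains no descendant of PriceTier and blocks every backdoor path.
No other singleton works — e.g. {EmailOpen} leaves P1 open — so {Conversion} is the unique smallest valid adjustment set.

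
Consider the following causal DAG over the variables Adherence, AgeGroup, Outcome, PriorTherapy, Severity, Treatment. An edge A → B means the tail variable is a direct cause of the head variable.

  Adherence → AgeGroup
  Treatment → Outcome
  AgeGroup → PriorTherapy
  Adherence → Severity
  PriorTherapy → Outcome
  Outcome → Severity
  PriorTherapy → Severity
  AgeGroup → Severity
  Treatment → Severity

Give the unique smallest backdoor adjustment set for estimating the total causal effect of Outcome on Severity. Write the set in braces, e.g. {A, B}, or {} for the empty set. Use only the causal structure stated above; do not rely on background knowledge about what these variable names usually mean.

Variables eligible for adjustment (non-descendants of Outcome, excluding Outcome and Severity): {Adherence, AgeGroup, PriorTherapy, Treatment}.
Backdoor paths from Outcome to Severity:
  P1: Outcome <- Treatment -> Severity
  P2: Outcome <- PriorTherapy <- AgeGroup <- Adherence -> Severity
  P3: Outcome <- PriorTherapy <- AgeGroup -> Severity
  P4: Outcome <- PriorTherapy -> Severity
The empty set is not sufficient: P1 (Outcome <- Treatment -> Severity) has no collider blocking it and no conditioned non-collider, so it is open.
Try {PriorTherapy, Treatment}:
  P1: blocked at fork node Treatment ∈ conditioning set.
  P2: blocked at chain node PriorTherapy ∈ conditioning set.
  P3: blocked at chain node PriorTherapy ∈ conditioning set.
  P4: blocked at fork node PriorTherapy ∈ conditioning set.
{PriorTherapy, Treatment} contains no descendant of Outcome and blocks every backdoor path.
Every element of {PriorTherapy, Treatment} is needed (dropping PriorTherapy leaves P2 open; dropping Treatment leaves P1 open), so no proper subset is valid.
Among all size-2 subsets of the eligible variables, only {PriorTherapy, Treatment} blocks every backdoor path, so it is the unique smallest valid adjustment set.

{PriorTherapy, Treatment}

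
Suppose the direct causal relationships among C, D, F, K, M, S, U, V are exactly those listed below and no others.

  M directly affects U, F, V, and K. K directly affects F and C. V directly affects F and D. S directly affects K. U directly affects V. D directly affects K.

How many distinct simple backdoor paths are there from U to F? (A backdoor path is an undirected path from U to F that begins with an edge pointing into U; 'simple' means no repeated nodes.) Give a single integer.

5

A backdoor path from U to F is any simple undirected path whose first edge points into U (i.e. leaves U via a parent).
Parents of U: {M}.
Enumerating:
  P1: U <- M -> V -> D -> K -> F
  P2: U <- M -> V -> F
  P3: U <- M -> K <- D <- V -> F
  P4: U <- M -> K -> F
  P5: U <- M -> F
That exhausts the simple backdoor paths. Count: 5.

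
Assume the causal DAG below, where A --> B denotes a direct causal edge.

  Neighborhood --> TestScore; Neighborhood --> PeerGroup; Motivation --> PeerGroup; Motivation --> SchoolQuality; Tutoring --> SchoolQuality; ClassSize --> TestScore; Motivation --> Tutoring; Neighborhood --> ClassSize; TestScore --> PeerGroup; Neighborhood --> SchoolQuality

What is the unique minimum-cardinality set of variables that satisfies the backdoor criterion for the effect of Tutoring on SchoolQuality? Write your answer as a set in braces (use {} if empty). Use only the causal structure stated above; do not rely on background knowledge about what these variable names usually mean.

{Motivation}

Variables eligible for adjustment (non-descendants of Tutoring, excluding Tutoring and SchoolQuality): {ClassSize, Motivation, Neighborhood, PeerGroup, TestScore}.
Backdoor paths from Tutoring to SchoolQuality:
  P1: Tutoring <- Motivation -> PeerGroup <- Neighborhood -> SchoolQuality
  P2: Tutoring <- Motivation -> PeerGroup <- TestScore <- Neighborhood -> SchoolQuality
  P3: Tutoring <- Motivation -> PeerGroup <- TestScore <- ClassSize <- Neighborhood -> SchoolQuality
  P4: Tutoring <- Motivation -> SchoolQuality
The empty set is not sufficient: P4 (Tutoring <- Motivation -> SchoolQuality) has no collider blocking it and no conditioned non-collider, so it is open.
Try {Motivation}:
  P1: blocked at fork node Motivation ∈ conditioning set.
  P2: blocked at fork node Motivation ∈ conditioning set.
  P3: blocked at fork node Motivation ∈ conditioning set.
  P4: blocked at fork node Motivation ∈ conditioning set.
{Motivation} contains no descendant of Tutoring and blocks every backdoor path.
No other singleton works — e.g. {Neighborhood} leaves P4 open — so {Motivation} is the unique smallest valid adjustment set.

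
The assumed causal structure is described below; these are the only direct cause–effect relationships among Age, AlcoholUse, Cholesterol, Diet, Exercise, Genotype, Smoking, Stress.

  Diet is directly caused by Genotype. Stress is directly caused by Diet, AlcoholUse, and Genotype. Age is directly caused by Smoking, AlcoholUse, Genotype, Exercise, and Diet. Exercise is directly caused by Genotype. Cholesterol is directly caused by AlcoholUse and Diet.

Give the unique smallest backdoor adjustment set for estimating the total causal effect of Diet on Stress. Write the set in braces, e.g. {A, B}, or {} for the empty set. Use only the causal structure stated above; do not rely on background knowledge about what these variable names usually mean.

{Genotype}

Variables eligible for adjustment (non-descendants of Diet, excluding Diet and Stress): {AlcoholUse, Exercise, Genotype, Smoking}.
Backdoor paths from Diet to Stress:
  P1: Diet <- Genotype -> Exercise -> Age <- AlcoholUse -> Stress
  P2: Diet <- Genotype -> Stress
  P3: Diet <- Genotype -> Age <- AlcoholUse -> Stress
The empty set is not sufficient: P2 (Diet <- Genotype -> Stress) has no collider blocking it and no conditioned non-collider, so it is open.
Try {Genotype}:
  P1: blocked at fork node Genotype ∈ conditioning set.
  P2: blocked at fork node Genotype ∈ conditioning set.
  P3: blocked at fork node Genotype ∈ conditioning set.
{Genotype} contains no descendant of Diet and blocks every backdoor path.
No other singleton works — e.g. {Smoking} leaves P2 open — so {Genotype} is the unique smallest valid adjustment set.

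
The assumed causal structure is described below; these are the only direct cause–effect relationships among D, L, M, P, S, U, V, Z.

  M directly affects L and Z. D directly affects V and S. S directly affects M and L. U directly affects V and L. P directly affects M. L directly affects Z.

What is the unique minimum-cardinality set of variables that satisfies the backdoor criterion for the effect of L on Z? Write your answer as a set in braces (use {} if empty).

Variables eligible for adjustment (non-descendants of L, excluding L and Z): {D, M, P, S, U, V}.
Backdoor paths from L to Z:
  P1: L <- S -> M -> Z
  P2: L <- U -> V <- D -> S -> M -> Z
  P3: L <- M -> Z
The empty set is not sufficient: P1 (L <- S -> M -> Z) has no collider blocking it and no conditioned non-collider, so it is open.
Try {M}:
  P1: blocked at chain node M ∈ conditioning set.
  P2: blocked at collider V (neither it nor any descendant is in the conditioning set).
  P3: blocked at fork node M ∈ conditioning set.
{M} contains no descendant of L and blocks every backdoor path.
No other singleton works — e.g. {D} leaves P1 open — so {M} is the unique smallest valid adjustment set.

{M}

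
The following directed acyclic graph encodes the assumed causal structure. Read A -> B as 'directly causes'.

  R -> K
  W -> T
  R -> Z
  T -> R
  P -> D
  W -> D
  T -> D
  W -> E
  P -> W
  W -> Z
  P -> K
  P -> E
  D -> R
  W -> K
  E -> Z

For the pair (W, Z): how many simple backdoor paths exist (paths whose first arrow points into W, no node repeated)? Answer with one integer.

A backdoor path from W to Z is any simple undirected path whose first edge points into W (i.e. leaves W via a parent).
Parents of W: {P}.
Enumerating:
  P1: W <- P -> D <- T -> R -> Z
  P2: W <- P -> D -> R -> Z
  P3: W <- P -> K <- R -> Z
  P4: W <- P -> E -> Z
That exhausts the simple backdoor paths. Count: 4.

4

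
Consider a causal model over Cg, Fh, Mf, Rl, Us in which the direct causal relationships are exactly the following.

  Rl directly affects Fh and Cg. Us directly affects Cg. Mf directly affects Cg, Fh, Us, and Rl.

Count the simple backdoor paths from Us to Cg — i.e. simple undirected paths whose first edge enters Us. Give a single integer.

3

A backdoor path from Us to Cg is any simple undirected path whose first edge points into Us (i.e. leaves Us via a parent).
Parents of Us: {Mf}.
Enumerating:
  P1: Us <- Mf -> Rl -> Cg
  P2: Us <- Mf -> Fh <- Rl -> Cg
  P3: Us <- Mf -> Cg
That exhausts the simple backdoor paths. Count: 3.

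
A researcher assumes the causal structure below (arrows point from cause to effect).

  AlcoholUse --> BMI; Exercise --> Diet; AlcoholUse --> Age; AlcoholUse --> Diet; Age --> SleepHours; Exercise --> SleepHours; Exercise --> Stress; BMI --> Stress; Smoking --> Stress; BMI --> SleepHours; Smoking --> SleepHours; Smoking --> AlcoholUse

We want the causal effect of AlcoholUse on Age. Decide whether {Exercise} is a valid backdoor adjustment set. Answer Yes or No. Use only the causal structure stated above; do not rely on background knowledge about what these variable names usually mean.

Backdoor paths from AlcoholUse to Age (paths whose first edge points into AlcoholUse):
  P1: AlcoholUse <- Smoking -> SleepHours <- Age
  P2: AlcoholUse <- Smoking -> Stress <- BMI -> SleepHours <- Age
  P3: AlcoholUse <- Smoking -> Stress <- Exercise -> SleepHours <- Age
Condition 1 (no descendant of AlcoholUse in the set): holds — descendants of AlcoholUse are {Age, BMI, Diet, SleepHours, Stress}; none are in {Exercise}.
Condition 2 (every backdoor path blocked by {Exercise}):
  P1: blocked at collider SleepHours (neither it nor any descendant is in the conditioning set).
  P2: blocked at collider Stress (neither it nor any descendant is in the conditioning set).
  P3: blocked at collider Stress (neither it nor any descendant is in the conditioning set).
{Exercise} satisfies the backdoor criterion.

Yes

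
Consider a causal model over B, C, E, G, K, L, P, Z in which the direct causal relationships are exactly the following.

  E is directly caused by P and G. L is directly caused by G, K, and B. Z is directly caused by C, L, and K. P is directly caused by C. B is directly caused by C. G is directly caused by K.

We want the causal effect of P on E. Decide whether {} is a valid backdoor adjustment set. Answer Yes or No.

Yes

Backdoor paths from P to E (paths whose first edge points into P):
  P1: P <- C -> B -> L <- K -> G -> E
  P2: P <- C -> B -> L <- G -> E
  P3: P <- C -> B -> L -> Z <- K -> G -> E
  P4: P <- C -> Z <- K -> G -> E
  P5: P <- C -> Z <- K -> L <- G -> E
  P6: P <- C -> Z <- L <- K -> G -> E
  P7: P <- C -> Z <- L <- G -> E
Condition 1 (no descendant of P in the set): holds — descendants of P are {E}; none are in {}.
Condition 2 (every backdoor path blocked by {}):
  P1: blocked at collider L (neither it nor any descendant is in the conditioning set).
  P2: blocked at collider L (neither it nor any descendant is in the conditioning set).
  P3: blocked at collider Z (neither it nor any descendant is in the conditioning set).
  P4: blocked at collider Z (neither it nor any descendant is in the conditioning set).
  P5: blocked at collider Z (neither it nor any descendant is in the conditioning set).
  P6: blocked at collider Z (neither it nor any descendant is in the conditioning set).
  P7: blocked at collider Z (neither it nor any descendant is in the conditioning set).
{} satisfies the backdoor criterion.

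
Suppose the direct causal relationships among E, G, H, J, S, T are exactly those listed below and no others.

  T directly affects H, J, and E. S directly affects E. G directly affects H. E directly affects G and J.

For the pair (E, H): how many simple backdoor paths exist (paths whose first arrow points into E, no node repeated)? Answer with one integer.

1

A backdoor path from E to H is any simple undirected path whose first edge points into E (i.e. leaves E via a parent).
Parents of E: {S, T}.
Enumerating:
  P1: E <- T -> H
That exhausts the simple backdoor paths. Count: 1.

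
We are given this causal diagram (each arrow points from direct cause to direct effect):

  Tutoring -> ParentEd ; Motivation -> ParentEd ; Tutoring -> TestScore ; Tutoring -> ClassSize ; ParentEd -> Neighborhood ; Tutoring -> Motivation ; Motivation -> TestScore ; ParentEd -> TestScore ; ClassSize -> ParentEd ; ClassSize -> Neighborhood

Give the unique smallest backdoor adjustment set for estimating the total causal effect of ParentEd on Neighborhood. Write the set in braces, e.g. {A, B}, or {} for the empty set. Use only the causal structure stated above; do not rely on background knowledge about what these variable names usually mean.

Variables eligible for adjustment (non-descendants of ParentEd, excluding ParentEd and Neighborhood): {ClassSize, Motivation, Tutoring}.
Backdoor paths from ParentEd to Neighborhood:
  P1: ParentEd <- Tutoring -> ClassSize -> Neighborhood
  P2: ParentEd <- Motivation <- Tutoring -> ClassSize -> Neighborhood
  P3: ParentEd <- Motivation -> TestScore <- Tutoring -> ClassSize -> Neighborhood
  P4: ParentEd <- ClassSize -> Neighborhood
The empty set is not sufficient: P1 (ParentEd <- Tutoring -> ClassSize -> Neighborhood) has no collider blocking it and no conditioned non-collider, so it is open.
Try {ClassSize}:
  P1: blocked at chain node ClassSize ∈ conditioning set.
  P2: blocked at chain node ClassSize ∈ conditioning set.
  P3: blocked at collider TestScore (neither it nor any descendant is in the conditioning set).
  P4: blocked at fork node ClassSize ∈ conditioning set.
{ClassSize} contains no descendant of ParentEd and blocks every backdoor path.
No other singleton works — e.g. {Tutoring} leaves P4 open — so {ClassSize} is the unique smallest valid adjustment set.

{ClassSize}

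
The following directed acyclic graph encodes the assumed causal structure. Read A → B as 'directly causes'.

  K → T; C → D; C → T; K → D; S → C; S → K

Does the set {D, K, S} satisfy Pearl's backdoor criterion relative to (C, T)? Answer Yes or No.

No

Backdoor paths from C to T (paths whose first edge points into C):
  P1: C <- S -> K -> T
Condition 1 (no descendant of C in the set): FAILS — D is a descendant of C.
Condition 2 (every backdoor path blocked by {D, K, S}):
  P1: blocked at fork node S ∈ conditioning set.
{D, K, S} does not satisfy the backdoor criterion.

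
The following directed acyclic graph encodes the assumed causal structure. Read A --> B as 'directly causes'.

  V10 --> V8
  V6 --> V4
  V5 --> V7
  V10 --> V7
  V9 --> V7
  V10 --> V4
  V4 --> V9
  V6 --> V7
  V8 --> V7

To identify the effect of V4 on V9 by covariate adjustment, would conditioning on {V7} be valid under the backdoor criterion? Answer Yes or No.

Backdoor paths from V4 to V9 (paths whose first edge points into V4):
  P1: V4 <- V6 -> V7 <- V9
  P2: V4 <- V10 -> V8 -> V7 <- V9
  P3: V4 <- V10 -> V7 <- V9
Condition 1 (no descendant of V4 in the set): FAILS — V7 is a descendant of V4.
Condition 2 (every backdoor path blocked by {V7}):
  P1: open — collider(s) V7 are conditioned on (or have a conditioned descendant) and no non-collider on the path is in the set.
  P2: open — collider(s) V7 are conditioned on (or have a conditioned descendant) and no non-collider on the path is in the set.
  P3: open — collider(s) V7 are conditioned on (or have a conditioned descendant) and no non-collider on the path is in the set.
{V7} does not satisfy the backdoor criterion.

No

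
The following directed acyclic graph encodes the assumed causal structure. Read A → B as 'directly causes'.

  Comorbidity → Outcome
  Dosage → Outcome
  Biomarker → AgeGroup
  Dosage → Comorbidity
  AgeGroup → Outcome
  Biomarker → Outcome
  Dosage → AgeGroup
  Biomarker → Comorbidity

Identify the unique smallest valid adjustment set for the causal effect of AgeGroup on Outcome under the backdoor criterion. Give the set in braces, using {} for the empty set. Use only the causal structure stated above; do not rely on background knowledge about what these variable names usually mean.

Variables eligible for adjustment (non-descendants of AgeGroup, excluding AgeGroup and Outcome): {Biomarker, Comorbidity, Dosage}.
Backdoor paths from AgeGroup to Outcome:
  P1: AgeGroup <- Biomarker -> Comorbidity <- Dosage -> Outcome
  P2: AgeGroup <- Biomarker -> Comorbidity -> Outcome
  P3: AgeGroup <- Biomarker -> Outcome
  P4: AgeGroup <- Dosage -> Comorbidity <- Biomarker -> Outcome
  P5: AgeGroup <- Dosage -> Comorbidity -> Outcome
  P6: AgeGroup <- Dosage -> Outcome
The empty set is not sufficient: P2 (AgeGroup <- Biomarker -> Comorbidity -> Outcome) has no collider blocking it and no conditioned non-collider, so it is open.
Try {Biomarker, Dosage}:
  P1: blocked at fork node Biomarker ∈ conditioning set.
  P2: blocked at fork node Biomarker ∈ conditioning set.
  P3: blocked at fork node Biomarker ∈ conditioning set.
  P4: blocked at fork node Dosage ∈ conditioning set.
  P5: blocked at fork node Dosage ∈ conditioning set.
  P6: blocked at fork node Dosage ∈ conditioning set.
{Biomarker, Dosage} contains no descendant of AgeGroup and blocks every backdoor path.
Every element of {Biomarker, Dosage} is needed (dropping Biomarker leaves P2 open; dropping Dosage leaves P5 open), so no proper subset is valid.
Among all size-2 subsets of the eligible variables, only {Biomarker, Dosage} blocks every backdoor path, so it is the unique smallest valid adjustment set.

{Biomarker, Dosage}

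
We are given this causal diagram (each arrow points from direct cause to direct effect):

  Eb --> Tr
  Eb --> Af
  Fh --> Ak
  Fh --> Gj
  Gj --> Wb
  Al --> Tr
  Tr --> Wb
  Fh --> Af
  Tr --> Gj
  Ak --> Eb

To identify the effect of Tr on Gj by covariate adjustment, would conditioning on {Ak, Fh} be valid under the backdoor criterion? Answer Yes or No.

Backdoor paths from Tr to Gj (paths whose first edge points into Tr):
  P1: Tr <- Eb <- Ak <- Fh -> Gj
  P2: Tr <- Eb -> Af <- Fh -> Gj
Condition 1 (no descendant of Tr in the set): holds — descendants of Tr are {Gj, Wb}; none are in {Ak, Fh}.
Condition 2 (every backdoor path blocked by {Ak, Fh}):
  P1: blocked at chain node Ak ∈ conditioning set.
  P2: blocked at collider Af (neither it nor any descendant is in the conditioning set).
{Ak, Fh} satisfies the backdoor criterion.

Yes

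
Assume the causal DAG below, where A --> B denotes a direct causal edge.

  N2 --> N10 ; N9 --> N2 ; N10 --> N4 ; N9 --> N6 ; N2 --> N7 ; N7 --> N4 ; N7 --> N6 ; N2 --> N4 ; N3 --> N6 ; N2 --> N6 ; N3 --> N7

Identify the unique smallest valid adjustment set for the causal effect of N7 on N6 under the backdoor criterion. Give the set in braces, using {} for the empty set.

Variables eligible for adjustment (non-descendants of N7, excluding N7 and N6): {N10, N2, N3, N9}.
Backdoor paths from N7 to N6:
  P1: N7 <- N3 -> N6
  P2: N7 <- N2 <- N9 -> N6
  P3: N7 <- N2 -> N6
The empty set is not sufficient: P1 (N7 <- N3 -> N6) has no collider blocking it and no conditioned non-collider, so it is open.
Try {N2, N3}:
  P1: blocked at fork node N3 ∈ conditioning set.
  P2: blocked at chain node N2 ∈ conditioning set.
  P3: blocked at fork node N2 ∈ conditioning set.
{N2, N3} contains no descendant of N7 and blocks every backdoor path.
Every element of {N2, N3} is needed (dropping N2 leaves P2 open; dropping N3 leaves P1 open), so no proper subset is valid.
Among all size-2 subsets of the eligible variables, only {N2, N3} blocks every backdoor path, so it is the unique smallest valid adjustment set.

{N2, N3}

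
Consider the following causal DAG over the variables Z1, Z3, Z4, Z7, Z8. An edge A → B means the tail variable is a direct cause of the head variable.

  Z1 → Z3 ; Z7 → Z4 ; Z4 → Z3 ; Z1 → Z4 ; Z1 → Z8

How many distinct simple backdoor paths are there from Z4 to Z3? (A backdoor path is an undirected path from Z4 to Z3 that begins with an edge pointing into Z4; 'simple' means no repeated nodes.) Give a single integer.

1

A backdoor path from Z4 to Z3 is any simple undirected path whose first edge points into Z4 (i.e. leaves Z4 via a parent).
Parents of Z4: {Z1, Z7}.
Enumerating:
  P1: Z4 <- Z1 -> Z3
That exhausts the simple backdoor paths. Count: 1.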